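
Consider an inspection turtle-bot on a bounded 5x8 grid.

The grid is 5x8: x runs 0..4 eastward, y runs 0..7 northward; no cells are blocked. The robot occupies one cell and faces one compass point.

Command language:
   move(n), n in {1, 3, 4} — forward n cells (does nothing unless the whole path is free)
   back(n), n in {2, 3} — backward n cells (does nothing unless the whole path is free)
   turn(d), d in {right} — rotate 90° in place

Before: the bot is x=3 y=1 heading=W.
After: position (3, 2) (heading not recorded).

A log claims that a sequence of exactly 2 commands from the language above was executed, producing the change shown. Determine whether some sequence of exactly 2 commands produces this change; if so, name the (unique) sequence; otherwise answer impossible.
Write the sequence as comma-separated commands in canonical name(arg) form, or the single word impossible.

key: running move(1) before turn(right) would end elsewhere — order is forced
begin: x=3 y=1 heading=W
1. turn(right) → x=3 y=1 heading=N
2. move(1) → x=3 y=2 heading=N
no other 2-command option fits: unique.

turn(right), move(1)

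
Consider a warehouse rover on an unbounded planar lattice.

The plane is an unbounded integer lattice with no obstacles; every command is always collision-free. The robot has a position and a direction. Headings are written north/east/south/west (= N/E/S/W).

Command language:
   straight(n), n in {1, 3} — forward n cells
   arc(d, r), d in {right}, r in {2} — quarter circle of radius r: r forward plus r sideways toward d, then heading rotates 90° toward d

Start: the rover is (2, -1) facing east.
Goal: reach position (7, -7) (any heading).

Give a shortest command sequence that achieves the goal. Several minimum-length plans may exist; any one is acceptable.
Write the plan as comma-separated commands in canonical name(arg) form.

straight(3), arc(right, 2), straight(3), straight(1)

t0: (2, -1) facing east
1. straight(3) → (5, -1) facing east
2. arc(right, 2) → (7, -3) facing south
3. straight(3) → (7, -6) facing south
4. straight(1) → (7, -7) facing south
shorter routes all fall short; 4 is best.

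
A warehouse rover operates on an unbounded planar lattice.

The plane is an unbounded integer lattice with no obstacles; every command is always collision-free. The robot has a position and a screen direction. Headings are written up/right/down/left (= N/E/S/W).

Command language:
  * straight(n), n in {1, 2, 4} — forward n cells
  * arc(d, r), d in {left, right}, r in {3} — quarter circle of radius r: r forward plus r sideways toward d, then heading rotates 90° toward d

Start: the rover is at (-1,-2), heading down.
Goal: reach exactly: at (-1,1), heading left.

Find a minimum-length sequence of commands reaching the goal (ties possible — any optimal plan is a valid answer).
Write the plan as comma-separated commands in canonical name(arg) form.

arc(left, 3), straight(1), arc(left, 3), arc(left, 3), straight(4)

t0: at (-1,-2), heading down
t=1 arc(left, 3) ⇒ at (2,-5), heading right
t=2 straight(1) ⇒ at (3,-5), heading right
t=3 arc(left, 3) ⇒ at (6,-2), heading up
t=4 arc(left, 3) ⇒ at (3,1), heading left
t=5 straight(4) ⇒ at (-1,1), heading left
nothing shorter than 5 reaches the goal.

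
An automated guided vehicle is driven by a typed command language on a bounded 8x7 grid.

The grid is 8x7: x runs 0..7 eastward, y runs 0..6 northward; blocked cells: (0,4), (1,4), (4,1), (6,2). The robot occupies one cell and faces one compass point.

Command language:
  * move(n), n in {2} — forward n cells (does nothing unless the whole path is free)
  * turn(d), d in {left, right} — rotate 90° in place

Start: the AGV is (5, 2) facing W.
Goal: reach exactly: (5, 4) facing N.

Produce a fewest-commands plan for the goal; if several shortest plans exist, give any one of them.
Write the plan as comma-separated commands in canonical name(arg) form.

start: (5, 2) facing W
[1] after turn(right): (5, 2) facing N
[2] after move(2): (5, 4) facing N
no 1-step plan works, so 2 is optimal.

turn(right), move(2)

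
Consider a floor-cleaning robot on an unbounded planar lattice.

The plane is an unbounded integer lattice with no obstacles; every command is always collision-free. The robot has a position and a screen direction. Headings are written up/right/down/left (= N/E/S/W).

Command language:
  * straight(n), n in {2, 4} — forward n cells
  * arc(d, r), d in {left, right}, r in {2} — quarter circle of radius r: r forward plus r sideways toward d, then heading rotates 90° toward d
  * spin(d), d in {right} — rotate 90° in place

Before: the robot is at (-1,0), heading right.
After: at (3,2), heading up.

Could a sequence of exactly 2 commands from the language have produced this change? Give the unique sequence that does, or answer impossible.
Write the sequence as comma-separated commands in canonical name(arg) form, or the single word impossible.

straight(2), arc(left, 2)

key: order matters: swapping straight(2) and arc(left, 2) lands elsewhere
t0: at (-1,0), heading right
1. straight(2) → at (1,0), heading right
2. arc(left, 2) → at (3,2), heading up
all 25 alternatives checked — unique.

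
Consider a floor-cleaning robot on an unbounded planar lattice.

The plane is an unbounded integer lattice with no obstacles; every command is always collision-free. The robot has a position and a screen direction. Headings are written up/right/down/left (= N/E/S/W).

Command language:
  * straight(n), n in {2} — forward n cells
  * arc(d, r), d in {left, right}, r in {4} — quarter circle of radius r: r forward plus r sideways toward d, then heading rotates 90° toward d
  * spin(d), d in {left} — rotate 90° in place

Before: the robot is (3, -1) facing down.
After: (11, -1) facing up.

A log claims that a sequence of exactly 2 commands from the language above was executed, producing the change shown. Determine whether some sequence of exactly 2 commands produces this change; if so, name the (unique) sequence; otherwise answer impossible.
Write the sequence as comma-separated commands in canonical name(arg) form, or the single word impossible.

key: cell and facing (now N) both changed — the 2 commands mix motion and turning
initial: (3, -1) facing down
t=1 arc(left, 4) ⇒ (7, -5) facing right
t=2 arc(left, 4) ⇒ (11, -1) facing up
no rival 2-sequence matches.

arc(left, 4), arc(left, 4)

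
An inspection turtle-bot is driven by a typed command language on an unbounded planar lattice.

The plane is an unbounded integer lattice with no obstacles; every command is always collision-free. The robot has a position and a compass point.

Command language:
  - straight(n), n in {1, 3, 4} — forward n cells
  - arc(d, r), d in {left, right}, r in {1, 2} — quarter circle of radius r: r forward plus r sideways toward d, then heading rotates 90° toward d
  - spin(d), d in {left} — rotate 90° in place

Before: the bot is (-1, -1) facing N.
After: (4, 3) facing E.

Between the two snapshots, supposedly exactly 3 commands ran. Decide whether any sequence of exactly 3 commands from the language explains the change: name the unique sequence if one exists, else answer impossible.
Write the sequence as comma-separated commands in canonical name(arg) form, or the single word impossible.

straight(3), arc(right, 1), straight(4)

key: cell and facing (now E) both changed — the 3 commands mix motion and turning
start: (-1, -1) facing N
[1] after straight(3): (-1, 2) facing N
[2] after arc(right, 1): (0, 3) facing E
[3] after straight(4): (4, 3) facing E
uniquely the one of 512 3-step routes that fits.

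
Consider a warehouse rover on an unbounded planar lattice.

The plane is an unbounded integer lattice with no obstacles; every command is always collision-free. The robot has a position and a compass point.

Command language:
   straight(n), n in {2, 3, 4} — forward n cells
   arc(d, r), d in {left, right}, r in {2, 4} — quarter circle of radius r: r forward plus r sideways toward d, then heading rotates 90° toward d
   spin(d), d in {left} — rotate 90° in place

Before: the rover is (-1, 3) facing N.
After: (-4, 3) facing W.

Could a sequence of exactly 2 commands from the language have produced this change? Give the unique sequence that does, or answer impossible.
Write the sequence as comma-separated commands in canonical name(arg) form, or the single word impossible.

spin(left), straight(3)

key: cell and facing (now W) both changed — the 2 commands mix motion and turning
from: (-1, 3) facing N
step 1 (spin(left)): (-1, 3) facing W
step 2 (straight(3)): (-4, 3) facing W
no rival 2-sequence matches.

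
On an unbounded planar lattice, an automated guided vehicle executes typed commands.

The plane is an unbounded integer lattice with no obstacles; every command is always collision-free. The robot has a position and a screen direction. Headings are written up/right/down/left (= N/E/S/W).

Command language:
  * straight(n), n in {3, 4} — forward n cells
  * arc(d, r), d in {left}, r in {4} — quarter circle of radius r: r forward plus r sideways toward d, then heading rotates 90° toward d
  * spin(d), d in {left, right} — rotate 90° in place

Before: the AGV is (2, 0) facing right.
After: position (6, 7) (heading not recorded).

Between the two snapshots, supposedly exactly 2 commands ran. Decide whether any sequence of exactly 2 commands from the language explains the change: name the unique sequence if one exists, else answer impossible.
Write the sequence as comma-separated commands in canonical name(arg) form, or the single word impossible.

key: order matters: swapping arc(left, 4) and straight(3) lands elsewhere
start: (2, 0) facing right
t=1 arc(left, 4) ⇒ (6, 4) facing up
t=2 straight(3) ⇒ (6, 7) facing up
no other 2-command option fits: unique.

arc(left, 4), straight(3)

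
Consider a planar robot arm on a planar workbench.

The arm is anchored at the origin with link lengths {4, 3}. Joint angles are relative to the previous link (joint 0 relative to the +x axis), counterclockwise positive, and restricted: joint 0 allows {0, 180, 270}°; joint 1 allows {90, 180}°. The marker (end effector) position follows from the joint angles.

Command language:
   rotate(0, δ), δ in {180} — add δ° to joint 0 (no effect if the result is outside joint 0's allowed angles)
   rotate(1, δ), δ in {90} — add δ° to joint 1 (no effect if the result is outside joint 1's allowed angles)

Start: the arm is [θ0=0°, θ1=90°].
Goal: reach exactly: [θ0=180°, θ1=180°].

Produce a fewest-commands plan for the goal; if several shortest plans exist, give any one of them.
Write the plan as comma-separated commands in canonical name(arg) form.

rotate(1, 90), rotate(0, 180)

start: [θ0=0°, θ1=90°]
[1] after rotate(1, 90): [θ0=0°, θ1=180°]
[2] after rotate(0, 180): [θ0=180°, θ1=180°]
nothing shorter than 2 reaches the goal.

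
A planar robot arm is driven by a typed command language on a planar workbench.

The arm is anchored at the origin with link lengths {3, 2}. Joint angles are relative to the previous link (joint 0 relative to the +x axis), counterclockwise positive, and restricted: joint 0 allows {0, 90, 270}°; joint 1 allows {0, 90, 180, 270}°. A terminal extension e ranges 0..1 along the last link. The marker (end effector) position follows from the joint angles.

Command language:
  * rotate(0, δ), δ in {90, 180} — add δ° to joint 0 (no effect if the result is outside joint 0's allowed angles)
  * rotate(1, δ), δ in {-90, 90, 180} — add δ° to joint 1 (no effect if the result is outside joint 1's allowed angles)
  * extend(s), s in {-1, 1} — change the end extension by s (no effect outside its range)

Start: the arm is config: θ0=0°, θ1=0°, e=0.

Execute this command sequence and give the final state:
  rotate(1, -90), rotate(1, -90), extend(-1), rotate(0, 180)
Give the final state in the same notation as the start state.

start: config: θ0=0°, θ1=0°, e=0
1. rotate(1, -90) → config: θ0=0°, θ1=270°, e=0
2. rotate(1, -90) → config: θ0=0°, θ1=180°, e=0
3. extend(-1) → config: θ0=0°, θ1=180°, e=0
4. rotate(0, 180) → config: θ0=0°, θ1=180°, e=0

config: θ0=0°, θ1=180°, e=0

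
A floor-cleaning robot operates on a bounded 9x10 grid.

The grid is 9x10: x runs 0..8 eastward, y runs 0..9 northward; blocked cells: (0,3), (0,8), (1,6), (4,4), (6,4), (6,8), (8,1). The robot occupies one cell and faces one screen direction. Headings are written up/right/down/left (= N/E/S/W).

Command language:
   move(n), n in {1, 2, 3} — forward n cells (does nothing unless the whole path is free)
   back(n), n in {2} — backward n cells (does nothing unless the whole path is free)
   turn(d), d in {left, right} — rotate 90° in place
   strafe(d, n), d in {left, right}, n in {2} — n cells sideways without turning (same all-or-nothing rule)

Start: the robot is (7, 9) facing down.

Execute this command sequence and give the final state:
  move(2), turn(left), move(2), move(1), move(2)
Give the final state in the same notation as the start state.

(8, 7) facing right

t0: (7, 9) facing down
[1] after move(2): (7, 7) facing down
[2] after turn(left): (7, 7) facing right
[3] after move(2): (7, 7) facing right
[4] after move(1): (8, 7) facing right
[5] after move(2): (8, 7) facing right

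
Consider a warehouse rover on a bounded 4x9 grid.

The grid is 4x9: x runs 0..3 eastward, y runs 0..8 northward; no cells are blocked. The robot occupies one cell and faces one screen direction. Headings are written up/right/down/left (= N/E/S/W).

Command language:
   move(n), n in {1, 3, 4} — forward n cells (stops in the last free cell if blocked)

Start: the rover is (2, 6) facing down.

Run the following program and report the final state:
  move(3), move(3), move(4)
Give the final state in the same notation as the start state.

begin: (2, 6) facing down
[1] after move(3): (2, 3) facing down
[2] after move(3): (2, 0) facing down
[3] after move(4): (2, 0) facing down

(2, 0) facing down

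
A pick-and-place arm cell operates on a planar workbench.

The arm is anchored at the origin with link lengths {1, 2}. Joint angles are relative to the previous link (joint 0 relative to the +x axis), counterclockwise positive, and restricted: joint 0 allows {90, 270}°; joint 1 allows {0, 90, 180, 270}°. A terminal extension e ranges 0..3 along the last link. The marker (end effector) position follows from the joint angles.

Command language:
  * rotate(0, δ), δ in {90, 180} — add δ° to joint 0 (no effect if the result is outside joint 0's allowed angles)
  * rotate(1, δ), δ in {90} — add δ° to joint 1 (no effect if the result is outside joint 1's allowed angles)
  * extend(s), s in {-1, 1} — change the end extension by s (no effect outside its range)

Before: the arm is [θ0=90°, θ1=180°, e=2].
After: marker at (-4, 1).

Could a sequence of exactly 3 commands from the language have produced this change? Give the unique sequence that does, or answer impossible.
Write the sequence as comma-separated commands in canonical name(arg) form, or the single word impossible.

rotate(1, 90), rotate(1, 90), rotate(1, 90)

begin: [θ0=90°, θ1=180°, e=2]
t=1 rotate(1, 90) ⇒ [θ0=90°, θ1=270°, e=2]
t=2 rotate(1, 90) ⇒ [θ0=90°, θ1=0°, e=2]
t=3 rotate(1, 90) ⇒ [θ0=90°, θ1=90°, e=2]
no other 3-command option fits: unique.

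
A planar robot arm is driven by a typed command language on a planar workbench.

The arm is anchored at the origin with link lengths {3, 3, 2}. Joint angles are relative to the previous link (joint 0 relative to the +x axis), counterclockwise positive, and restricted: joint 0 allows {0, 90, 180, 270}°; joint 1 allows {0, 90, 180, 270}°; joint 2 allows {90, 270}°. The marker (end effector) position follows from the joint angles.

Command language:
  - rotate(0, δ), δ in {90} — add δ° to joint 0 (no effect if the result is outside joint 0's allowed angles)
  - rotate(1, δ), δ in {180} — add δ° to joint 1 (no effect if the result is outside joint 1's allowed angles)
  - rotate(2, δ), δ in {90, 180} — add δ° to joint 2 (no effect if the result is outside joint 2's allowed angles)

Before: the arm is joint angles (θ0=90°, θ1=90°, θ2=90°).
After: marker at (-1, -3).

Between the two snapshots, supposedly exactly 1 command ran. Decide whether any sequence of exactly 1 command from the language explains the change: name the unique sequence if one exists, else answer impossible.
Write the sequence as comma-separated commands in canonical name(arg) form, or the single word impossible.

initial: joint angles (θ0=90°, θ1=90°, θ2=90°)
t=1 rotate(0, 90) ⇒ joint angles (θ0=180°, θ1=90°, θ2=90°)
uniquely the one of 4 1-step routes that fits.

rotate(0, 90)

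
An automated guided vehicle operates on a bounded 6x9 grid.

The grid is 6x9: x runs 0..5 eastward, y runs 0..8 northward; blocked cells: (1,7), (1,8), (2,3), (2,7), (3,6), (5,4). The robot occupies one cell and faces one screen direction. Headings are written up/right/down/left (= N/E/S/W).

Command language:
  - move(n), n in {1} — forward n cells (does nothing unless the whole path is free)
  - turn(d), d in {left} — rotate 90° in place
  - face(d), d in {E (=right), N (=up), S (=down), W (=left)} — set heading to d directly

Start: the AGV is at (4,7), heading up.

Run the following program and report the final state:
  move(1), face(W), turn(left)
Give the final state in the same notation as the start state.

at (4,8), heading down

t0: at (4,7), heading up
1. move(1) → at (4,8), heading up
2. face(W) → at (4,8), heading left
3. turn(left) → at (4,8), heading down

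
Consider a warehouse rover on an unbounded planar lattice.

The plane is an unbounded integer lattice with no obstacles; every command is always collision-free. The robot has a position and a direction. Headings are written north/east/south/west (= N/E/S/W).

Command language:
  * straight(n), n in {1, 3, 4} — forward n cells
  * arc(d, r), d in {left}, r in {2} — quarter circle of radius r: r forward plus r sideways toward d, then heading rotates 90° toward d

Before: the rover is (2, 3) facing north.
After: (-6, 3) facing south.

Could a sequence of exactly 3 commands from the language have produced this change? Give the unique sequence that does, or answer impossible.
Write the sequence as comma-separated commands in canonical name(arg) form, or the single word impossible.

key: cell and facing (now S) both changed — the 3 commands mix motion and turning
initial: (2, 3) facing north
[1] after arc(left, 2): (0, 5) facing west
[2] after straight(4): (-4, 5) facing west
[3] after arc(left, 2): (-6, 3) facing south
all 64 alternatives checked — unique.

arc(left, 2), straight(4), arc(left, 2)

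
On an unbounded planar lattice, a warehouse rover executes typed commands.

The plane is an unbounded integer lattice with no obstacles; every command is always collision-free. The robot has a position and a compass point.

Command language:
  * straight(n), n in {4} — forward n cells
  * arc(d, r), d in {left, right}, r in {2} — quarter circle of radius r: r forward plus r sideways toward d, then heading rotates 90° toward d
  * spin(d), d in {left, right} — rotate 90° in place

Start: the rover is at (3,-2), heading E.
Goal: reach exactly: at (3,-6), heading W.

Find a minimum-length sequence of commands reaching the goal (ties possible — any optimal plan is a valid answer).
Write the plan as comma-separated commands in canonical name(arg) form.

initial: at (3,-2), heading E
step 1 (arc(right, 2)): at (5,-4), heading S
step 2 (arc(right, 2)): at (3,-6), heading W
minimal: 2 command(s), checked below 2.

arc(right, 2), arc(right, 2)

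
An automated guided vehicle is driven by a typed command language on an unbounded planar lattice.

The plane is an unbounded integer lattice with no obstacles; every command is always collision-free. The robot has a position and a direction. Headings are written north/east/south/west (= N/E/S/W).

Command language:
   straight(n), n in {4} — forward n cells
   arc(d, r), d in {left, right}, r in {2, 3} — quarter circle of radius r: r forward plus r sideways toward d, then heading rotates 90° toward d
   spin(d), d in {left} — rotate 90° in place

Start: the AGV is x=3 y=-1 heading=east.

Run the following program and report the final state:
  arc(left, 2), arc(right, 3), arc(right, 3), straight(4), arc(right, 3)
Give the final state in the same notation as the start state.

start: x=3 y=-1 heading=east
step 1 (arc(left, 2)): x=5 y=1 heading=north
step 2 (arc(right, 3)): x=8 y=4 heading=east
step 3 (arc(right, 3)): x=11 y=1 heading=south
step 4 (straight(4)): x=11 y=-3 heading=south
step 5 (arc(right, 3)): x=8 y=-6 heading=west

x=8 y=-6 heading=west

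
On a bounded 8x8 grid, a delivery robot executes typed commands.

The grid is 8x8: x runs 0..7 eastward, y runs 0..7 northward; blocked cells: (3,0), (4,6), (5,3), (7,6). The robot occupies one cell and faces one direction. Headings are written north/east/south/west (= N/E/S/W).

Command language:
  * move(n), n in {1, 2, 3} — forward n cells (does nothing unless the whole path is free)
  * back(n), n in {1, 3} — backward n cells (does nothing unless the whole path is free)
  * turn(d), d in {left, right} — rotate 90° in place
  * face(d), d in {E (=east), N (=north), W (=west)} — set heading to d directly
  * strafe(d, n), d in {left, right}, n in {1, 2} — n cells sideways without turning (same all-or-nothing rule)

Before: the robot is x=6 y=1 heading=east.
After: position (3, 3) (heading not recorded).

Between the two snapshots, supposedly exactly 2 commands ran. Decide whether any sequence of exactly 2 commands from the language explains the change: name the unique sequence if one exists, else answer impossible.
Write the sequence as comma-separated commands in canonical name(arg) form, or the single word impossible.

key: running strafe(left, 2) before back(3) would end elsewhere — order is forced
from: x=6 y=1 heading=east
[1] after back(3): x=3 y=1 heading=east
[2] after strafe(left, 2): x=3 y=3 heading=east
uniquely the one of 196 2-step routes that fits.

back(3), strafe(left, 2)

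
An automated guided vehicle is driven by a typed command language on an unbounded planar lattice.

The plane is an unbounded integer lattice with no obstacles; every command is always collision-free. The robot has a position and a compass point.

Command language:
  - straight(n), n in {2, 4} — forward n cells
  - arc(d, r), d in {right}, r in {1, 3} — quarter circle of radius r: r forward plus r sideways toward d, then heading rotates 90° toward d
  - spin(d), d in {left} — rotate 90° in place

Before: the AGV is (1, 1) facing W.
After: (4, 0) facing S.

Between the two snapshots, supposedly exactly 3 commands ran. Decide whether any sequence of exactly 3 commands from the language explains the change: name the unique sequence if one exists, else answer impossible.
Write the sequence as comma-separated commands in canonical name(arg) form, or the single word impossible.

key: order matters: swapping arc(right, 1) and arc(right, 3) lands elsewhere
start: (1, 1) facing W
t=1 arc(right, 1) ⇒ (0, 2) facing N
t=2 arc(right, 1) ⇒ (1, 3) facing E
t=3 arc(right, 3) ⇒ (4, 0) facing S
uniquely the one of 125 3-step routes that fits.

arc(right, 1), arc(right, 1), arc(right, 3)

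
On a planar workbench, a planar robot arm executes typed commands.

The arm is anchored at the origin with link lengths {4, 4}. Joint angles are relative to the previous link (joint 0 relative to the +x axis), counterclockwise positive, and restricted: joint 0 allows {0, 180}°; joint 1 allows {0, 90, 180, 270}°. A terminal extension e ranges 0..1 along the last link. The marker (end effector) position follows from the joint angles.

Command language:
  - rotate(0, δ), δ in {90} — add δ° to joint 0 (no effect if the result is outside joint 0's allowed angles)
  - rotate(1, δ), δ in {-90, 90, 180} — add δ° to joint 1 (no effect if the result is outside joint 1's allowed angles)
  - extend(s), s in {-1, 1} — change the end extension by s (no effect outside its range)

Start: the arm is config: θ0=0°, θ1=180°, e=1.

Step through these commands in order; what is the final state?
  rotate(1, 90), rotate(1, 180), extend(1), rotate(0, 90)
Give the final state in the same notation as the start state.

config: θ0=0°, θ1=90°, e=1

t0: config: θ0=0°, θ1=180°, e=1
step 1 (rotate(1, 90)): config: θ0=0°, θ1=270°, e=1
step 2 (rotate(1, 180)): config: θ0=0°, θ1=90°, e=1
step 3 (extend(1)): config: θ0=0°, θ1=90°, e=1
step 4 (rotate(0, 90)): config: θ0=0°, θ1=90°, e=1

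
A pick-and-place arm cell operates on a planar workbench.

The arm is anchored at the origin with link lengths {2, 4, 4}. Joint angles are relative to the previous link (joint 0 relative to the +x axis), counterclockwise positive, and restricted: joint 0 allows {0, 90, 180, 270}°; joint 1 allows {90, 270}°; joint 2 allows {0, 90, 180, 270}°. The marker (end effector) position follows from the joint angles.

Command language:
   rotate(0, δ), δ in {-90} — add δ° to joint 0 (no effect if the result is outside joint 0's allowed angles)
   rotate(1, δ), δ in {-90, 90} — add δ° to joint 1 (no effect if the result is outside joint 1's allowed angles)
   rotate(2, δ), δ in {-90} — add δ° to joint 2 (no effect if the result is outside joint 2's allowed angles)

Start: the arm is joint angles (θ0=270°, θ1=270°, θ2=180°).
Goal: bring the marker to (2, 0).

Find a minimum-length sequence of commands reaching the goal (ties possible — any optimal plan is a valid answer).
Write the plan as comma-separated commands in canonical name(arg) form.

t0: joint angles (θ0=270°, θ1=270°, θ2=180°)
1. rotate(0, -90) → joint angles (θ0=180°, θ1=270°, θ2=180°)
2. rotate(0, -90) → joint angles (θ0=90°, θ1=270°, θ2=180°)
3. rotate(0, -90) → joint angles (θ0=0°, θ1=270°, θ2=180°)
nothing shorter than 3 reaches the goal.

rotate(0, -90), rotate(0, -90), rotate(0, -90)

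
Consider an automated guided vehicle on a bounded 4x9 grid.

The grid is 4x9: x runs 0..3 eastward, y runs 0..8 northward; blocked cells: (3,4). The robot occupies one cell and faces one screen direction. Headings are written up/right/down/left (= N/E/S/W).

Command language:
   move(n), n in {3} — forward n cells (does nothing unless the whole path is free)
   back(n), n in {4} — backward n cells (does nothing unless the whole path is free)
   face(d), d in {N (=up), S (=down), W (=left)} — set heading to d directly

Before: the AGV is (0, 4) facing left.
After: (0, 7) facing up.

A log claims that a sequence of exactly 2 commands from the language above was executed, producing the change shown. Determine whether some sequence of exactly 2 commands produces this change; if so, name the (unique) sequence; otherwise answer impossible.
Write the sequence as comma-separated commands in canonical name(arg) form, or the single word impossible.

face(N), move(3)

key: running move(3) before face(N) would end elsewhere — order is forced
t0: (0, 4) facing left
[1] after face(N): (0, 4) facing up
[2] after move(3): (0, 7) facing up
no rival 2-sequence matches.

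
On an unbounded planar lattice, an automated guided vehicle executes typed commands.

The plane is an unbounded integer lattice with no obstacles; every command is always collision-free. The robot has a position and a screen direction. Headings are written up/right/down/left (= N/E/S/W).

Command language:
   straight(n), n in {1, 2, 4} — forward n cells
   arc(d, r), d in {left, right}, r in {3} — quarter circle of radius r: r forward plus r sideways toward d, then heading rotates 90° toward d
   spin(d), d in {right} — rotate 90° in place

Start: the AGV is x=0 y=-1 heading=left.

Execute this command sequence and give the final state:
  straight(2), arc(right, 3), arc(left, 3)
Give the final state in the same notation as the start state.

x=-8 y=5 heading=left

initial: x=0 y=-1 heading=left
step 1 (straight(2)): x=-2 y=-1 heading=left
step 2 (arc(right, 3)): x=-5 y=2 heading=up
step 3 (arc(left, 3)): x=-8 y=5 heading=left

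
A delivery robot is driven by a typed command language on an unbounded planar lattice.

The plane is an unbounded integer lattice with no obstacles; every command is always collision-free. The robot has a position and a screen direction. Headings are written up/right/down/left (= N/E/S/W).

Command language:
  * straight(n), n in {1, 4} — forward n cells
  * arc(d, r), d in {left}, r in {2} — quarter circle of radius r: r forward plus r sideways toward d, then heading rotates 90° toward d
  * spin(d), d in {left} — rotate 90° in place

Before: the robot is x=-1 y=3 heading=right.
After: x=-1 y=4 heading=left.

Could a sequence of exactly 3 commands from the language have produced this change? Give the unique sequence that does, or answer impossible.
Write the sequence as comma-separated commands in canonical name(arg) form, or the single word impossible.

spin(left), straight(1), spin(left)

key: cell and facing (now W) both changed — the 3 commands mix motion and turning
initial: x=-1 y=3 heading=right
t=1 spin(left) ⇒ x=-1 y=3 heading=up
t=2 straight(1) ⇒ x=-1 y=4 heading=up
t=3 spin(left) ⇒ x=-1 y=4 heading=left
uniquely the one of 64 3-step routes that fits.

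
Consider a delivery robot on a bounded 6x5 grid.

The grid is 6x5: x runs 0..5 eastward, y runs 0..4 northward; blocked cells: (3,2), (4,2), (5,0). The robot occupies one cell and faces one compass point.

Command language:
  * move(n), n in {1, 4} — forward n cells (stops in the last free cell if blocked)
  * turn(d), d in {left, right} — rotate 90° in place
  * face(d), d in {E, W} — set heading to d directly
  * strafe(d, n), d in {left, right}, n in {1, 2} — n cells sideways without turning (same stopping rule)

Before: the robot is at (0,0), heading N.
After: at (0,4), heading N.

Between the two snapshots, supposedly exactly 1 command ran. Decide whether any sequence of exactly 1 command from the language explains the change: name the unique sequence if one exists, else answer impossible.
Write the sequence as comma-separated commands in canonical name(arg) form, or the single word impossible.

key: heading stays N — the single command does not turn
t0: at (0,0), heading N
t=1 move(4) ⇒ at (0,4), heading N
uniquely the one of 10 1-step routes that fits.

move(4)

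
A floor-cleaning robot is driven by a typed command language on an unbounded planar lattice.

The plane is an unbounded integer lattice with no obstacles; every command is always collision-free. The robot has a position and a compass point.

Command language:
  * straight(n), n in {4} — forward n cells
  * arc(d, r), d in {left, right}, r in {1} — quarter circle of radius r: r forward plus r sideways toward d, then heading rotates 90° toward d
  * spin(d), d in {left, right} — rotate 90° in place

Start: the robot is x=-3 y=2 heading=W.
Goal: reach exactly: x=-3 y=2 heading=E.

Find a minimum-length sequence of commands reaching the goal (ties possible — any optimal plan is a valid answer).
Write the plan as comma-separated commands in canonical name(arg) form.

spin(right), spin(right)

t0: x=-3 y=2 heading=W
[1] after spin(right): x=-3 y=2 heading=N
[2] after spin(right): x=-3 y=2 heading=E
shorter routes all fall short; 2 is best.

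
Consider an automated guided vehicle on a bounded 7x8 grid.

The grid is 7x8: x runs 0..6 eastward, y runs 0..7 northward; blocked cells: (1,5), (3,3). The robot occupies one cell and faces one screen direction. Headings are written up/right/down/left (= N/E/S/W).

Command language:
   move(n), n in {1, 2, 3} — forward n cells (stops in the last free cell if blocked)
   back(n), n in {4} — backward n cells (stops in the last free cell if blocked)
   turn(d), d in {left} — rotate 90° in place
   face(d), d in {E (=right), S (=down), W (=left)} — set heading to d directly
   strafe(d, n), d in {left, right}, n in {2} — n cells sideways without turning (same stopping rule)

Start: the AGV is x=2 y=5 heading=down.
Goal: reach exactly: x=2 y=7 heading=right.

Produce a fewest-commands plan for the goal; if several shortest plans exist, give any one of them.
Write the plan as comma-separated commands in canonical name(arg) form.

face(E), strafe(left, 2)

start: x=2 y=5 heading=down
step 1 (face(E)): x=2 y=5 heading=right
step 2 (strafe(left, 2)): x=2 y=7 heading=right
nothing shorter than 2 reaches the goal.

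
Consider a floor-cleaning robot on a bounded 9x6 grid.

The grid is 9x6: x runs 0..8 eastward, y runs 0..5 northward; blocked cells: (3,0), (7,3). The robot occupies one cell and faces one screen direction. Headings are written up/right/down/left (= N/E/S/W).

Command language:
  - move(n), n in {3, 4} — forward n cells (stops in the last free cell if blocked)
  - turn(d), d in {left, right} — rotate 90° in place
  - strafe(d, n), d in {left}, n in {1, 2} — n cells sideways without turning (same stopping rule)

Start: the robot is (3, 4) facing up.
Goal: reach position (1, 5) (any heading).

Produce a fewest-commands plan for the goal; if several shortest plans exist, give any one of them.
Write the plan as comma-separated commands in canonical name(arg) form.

from: (3, 4) facing up
t=1 move(3) ⇒ (3, 5) facing up
t=2 strafe(left, 2) ⇒ (1, 5) facing up
shorter routes all fall short; 2 is best.

move(3), strafe(left, 2)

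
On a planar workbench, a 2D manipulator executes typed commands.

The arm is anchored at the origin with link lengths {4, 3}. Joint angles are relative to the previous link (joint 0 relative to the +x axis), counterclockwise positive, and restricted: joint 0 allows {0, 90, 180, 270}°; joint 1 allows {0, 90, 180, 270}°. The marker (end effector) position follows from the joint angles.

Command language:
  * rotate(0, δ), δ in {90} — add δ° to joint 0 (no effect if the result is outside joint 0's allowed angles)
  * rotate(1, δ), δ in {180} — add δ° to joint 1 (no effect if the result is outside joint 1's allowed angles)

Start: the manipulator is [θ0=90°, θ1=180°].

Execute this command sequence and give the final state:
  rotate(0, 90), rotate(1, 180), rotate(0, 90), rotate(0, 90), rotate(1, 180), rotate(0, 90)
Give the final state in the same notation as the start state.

start: [θ0=90°, θ1=180°]
step 1 (rotate(0, 90)): [θ0=180°, θ1=180°]
step 2 (rotate(1, 180)): [θ0=180°, θ1=0°]
step 3 (rotate(0, 90)): [θ0=270°, θ1=0°]
step 4 (rotate(0, 90)): [θ0=0°, θ1=0°]
step 5 (rotate(1, 180)): [θ0=0°, θ1=180°]
step 6 (rotate(0, 90)): [θ0=90°, θ1=180°]

[θ0=90°, θ1=180°]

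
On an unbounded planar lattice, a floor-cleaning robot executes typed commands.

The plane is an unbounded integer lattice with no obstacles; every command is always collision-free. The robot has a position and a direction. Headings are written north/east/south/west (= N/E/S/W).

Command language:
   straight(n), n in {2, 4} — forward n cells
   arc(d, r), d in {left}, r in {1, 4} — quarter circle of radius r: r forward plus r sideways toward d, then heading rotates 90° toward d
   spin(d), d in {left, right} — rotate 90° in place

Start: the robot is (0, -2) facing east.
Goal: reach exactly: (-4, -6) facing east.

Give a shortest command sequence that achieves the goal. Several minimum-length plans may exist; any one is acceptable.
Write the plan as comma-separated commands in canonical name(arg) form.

spin(left), spin(left), arc(left, 4), spin(left)

begin: (0, -2) facing east
[1] after spin(left): (0, -2) facing north
[2] after spin(left): (0, -2) facing west
[3] after arc(left, 4): (-4, -6) facing south
[4] after spin(left): (-4, -6) facing east
minimal: 4 command(s), checked below 4.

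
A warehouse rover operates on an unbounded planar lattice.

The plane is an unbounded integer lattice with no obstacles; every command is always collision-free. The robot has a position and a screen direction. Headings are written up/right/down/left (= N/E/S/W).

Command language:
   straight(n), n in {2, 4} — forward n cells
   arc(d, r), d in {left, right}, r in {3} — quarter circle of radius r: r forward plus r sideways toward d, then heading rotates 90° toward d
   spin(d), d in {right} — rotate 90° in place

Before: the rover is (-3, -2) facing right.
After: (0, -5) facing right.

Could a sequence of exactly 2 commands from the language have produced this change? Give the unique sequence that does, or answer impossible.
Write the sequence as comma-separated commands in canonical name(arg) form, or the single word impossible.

key: order matters: swapping spin(right) and arc(left, 3) lands elsewhere
initial: (-3, -2) facing right
step 1 (spin(right)): (-3, -2) facing down
step 2 (arc(left, 3)): (0, -5) facing right
no other 2-command option fits: unique.

spin(right), arc(left, 3)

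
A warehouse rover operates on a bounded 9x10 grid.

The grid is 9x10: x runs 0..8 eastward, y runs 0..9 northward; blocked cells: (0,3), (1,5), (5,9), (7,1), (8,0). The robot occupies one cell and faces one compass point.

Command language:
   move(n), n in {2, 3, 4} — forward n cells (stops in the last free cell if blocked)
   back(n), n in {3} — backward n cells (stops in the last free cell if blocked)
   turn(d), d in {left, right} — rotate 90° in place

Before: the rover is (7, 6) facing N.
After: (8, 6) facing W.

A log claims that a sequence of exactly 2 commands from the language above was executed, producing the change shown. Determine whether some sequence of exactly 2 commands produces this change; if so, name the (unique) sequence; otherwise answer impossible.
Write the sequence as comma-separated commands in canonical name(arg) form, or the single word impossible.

turn(left), back(3)

key: back(3) runs into the grid edge before its full distance
start: (7, 6) facing N
step 1 (turn(left)): (7, 6) facing W
step 2 (back(3)): (8, 6) facing W
no other 2-command option fits: unique.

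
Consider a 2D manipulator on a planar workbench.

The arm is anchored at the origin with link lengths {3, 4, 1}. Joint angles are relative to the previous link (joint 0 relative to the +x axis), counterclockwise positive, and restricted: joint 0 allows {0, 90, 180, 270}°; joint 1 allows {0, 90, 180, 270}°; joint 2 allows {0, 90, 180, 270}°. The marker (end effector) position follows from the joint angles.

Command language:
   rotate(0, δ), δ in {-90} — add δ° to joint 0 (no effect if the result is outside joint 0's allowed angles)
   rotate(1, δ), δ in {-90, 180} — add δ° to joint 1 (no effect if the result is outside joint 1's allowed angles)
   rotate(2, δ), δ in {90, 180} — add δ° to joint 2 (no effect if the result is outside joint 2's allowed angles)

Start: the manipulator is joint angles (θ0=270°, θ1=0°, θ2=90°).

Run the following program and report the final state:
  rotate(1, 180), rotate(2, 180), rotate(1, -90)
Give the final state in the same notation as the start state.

joint angles (θ0=270°, θ1=90°, θ2=270°)

start: joint angles (θ0=270°, θ1=0°, θ2=90°)
1. rotate(1, 180) → joint angles (θ0=270°, θ1=180°, θ2=90°)
2. rotate(2, 180) → joint angles (θ0=270°, θ1=180°, θ2=270°)
3. rotate(1, -90) → joint angles (θ0=270°, θ1=90°, θ2=270°)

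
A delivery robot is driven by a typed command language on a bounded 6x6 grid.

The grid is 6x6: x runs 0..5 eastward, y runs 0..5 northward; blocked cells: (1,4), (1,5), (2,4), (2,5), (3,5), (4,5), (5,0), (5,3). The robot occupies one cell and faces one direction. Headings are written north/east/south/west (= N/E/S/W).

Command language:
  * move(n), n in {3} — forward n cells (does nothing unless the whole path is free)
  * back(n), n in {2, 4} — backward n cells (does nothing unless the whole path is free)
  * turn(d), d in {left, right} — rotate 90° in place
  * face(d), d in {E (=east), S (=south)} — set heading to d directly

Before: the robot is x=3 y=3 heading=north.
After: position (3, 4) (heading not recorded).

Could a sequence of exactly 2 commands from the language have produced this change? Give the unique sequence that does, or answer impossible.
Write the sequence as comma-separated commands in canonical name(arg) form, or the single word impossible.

key: running move(3) before back(2) would end elsewhere — order is forced
initial: x=3 y=3 heading=north
[1] after back(2): x=3 y=1 heading=north
[2] after move(3): x=3 y=4 heading=north
all 49 alternatives checked — unique.

back(2), move(3)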